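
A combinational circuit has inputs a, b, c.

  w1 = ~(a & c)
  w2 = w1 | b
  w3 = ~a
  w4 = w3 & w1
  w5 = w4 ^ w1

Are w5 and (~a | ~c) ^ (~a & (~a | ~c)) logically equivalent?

Yes

w1 = ~(a & c)
w3 = ~a
w4 = w3 & w1 = ~a & (~(a & c))
w5 = w4 ^ w1 = (~a & (~(a & c))) ^ (~(a & c))
At a=0, b=0, c=0: circuit gives 0, formula gives 0.
At a=1, b=0, c=0: circuit gives 1, formula gives 1.
Agrees on all 8 inputs.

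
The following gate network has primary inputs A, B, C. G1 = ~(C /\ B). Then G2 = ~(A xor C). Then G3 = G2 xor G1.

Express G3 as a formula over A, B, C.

G1 = ~(C /\ B)
G2 = ~(A xor C)
G3 = G2 xor G1 = (~(A xor C)) xor (~(C /\ B))

(~(A xor C)) xor (~(C /\ B))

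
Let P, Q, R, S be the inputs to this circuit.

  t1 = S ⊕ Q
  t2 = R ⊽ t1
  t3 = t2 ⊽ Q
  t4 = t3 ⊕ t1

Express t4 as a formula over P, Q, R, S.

t1 = S ⊕ Q
t2 = R ⊽ t1 = R ⊽ (S ⊕ Q)
t3 = t2 ⊽ Q = (R ⊽ (S ⊕ Q)) ⊽ Q
t4 = t3 ⊕ t1 = ((R ⊽ (S ⊕ Q)) ⊽ Q) ⊕ (S ⊕ Q)

((R ⊽ (S ⊕ Q)) ⊽ Q) ⊕ (S ⊕ Q)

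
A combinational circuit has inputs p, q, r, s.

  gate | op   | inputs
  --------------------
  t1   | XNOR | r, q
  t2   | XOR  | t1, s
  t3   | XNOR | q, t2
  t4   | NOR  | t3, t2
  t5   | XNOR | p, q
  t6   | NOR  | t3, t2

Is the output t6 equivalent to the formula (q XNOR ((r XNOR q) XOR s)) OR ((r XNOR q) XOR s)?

t1 = r XNOR q
t2 = t1 XOR s = (r XNOR q) XOR s
t3 = q XNOR t2 = q XNOR ((r XNOR q) XOR s)
t6 = t3 NOR t2 = (q XNOR ((r XNOR q) XOR s)) NOR ((r XNOR q) XOR s)
At p=0, q=0, r=0, s=0: circuit gives 0, formula gives 1.

No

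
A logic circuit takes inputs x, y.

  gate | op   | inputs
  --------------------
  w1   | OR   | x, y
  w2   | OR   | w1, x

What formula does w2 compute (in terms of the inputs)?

(x OR y) OR x

w1 = x OR y
w2 = w1 OR x = (x OR y) OR x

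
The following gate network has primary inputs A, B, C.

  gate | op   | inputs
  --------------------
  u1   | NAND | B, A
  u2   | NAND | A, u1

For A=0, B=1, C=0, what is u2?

u1 = 1 NAND 0 = 1
u2 = 0 NAND 1 = 1

1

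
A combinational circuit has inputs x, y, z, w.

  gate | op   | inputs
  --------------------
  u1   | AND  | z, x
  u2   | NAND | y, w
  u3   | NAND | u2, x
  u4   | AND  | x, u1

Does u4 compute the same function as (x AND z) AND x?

Yes

u1 = z AND x
u4 = x AND u1 = x AND (z AND x)
At x=0, y=0, z=0, w=0: circuit gives 0, formula gives 0.
At x=1, y=0, z=1, w=0: circuit gives 1, formula gives 1.
Agrees on all 16 inputs.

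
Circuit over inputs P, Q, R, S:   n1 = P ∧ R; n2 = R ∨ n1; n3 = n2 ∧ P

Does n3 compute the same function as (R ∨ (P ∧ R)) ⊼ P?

n1 = P ∧ R
n2 = R ∨ n1 = R ∨ (P ∧ R)
n3 = n2 ∧ P = (R ∨ (P ∧ R)) ∧ P
At P=0, Q=0, R=0, S=0: circuit gives 0, formula gives 1.

No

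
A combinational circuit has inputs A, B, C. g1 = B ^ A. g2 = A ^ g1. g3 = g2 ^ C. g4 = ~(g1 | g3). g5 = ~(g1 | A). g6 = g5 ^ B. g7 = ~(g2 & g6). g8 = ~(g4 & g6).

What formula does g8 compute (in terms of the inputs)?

g1 = B ^ A
g2 = A ^ g1 = A ^ (B ^ A)
g3 = g2 ^ C = (A ^ (B ^ A)) ^ C
g4 = ~(g1 | g3) = ~((B ^ A) | ((A ^ (B ^ A)) ^ C))
g5 = ~(g1 | A) = ~((B ^ A) | A)
g6 = g5 ^ B = (~((B ^ A) | A)) ^ B
g8 = ~(g4 & g6) = ~((~((B ^ A) | ((A ^ (B ^ A)) ^ C))) & ((~((B ^ A) | A)) ^ B))

~((~((B ^ A) | ((A ^ (B ^ A)) ^ C))) & ((~((B ^ A) | A)) ^ B))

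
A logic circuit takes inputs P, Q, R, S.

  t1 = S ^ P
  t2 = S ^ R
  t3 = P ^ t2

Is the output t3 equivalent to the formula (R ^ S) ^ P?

Yes

t2 = S ^ R
t3 = P ^ t2 = P ^ (S ^ R)
At P=0, Q=0, R=0, S=0: circuit gives 0, formula gives 0.
At P=0, Q=0, R=0, S=1: circuit gives 1, formula gives 1.
Agrees on all 16 inputs.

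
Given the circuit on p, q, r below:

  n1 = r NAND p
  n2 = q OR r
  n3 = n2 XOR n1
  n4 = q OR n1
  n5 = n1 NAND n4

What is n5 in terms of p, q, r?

n1 = r NAND p
n4 = q OR n1 = q OR (r NAND p)
n5 = n1 NAND n4 = (r NAND p) NAND (q OR (r NAND p))

(r NAND p) NAND (q OR (r NAND p))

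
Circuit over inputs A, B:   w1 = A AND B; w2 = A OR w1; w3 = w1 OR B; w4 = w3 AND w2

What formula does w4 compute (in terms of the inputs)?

((A AND B) OR B) AND (A OR (A AND B))

w1 = A AND B
w2 = A OR w1 = A OR (A AND B)
w3 = w1 OR B = (A AND B) OR B
w4 = w3 AND w2 = ((A AND B) OR B) AND (A OR (A AND B))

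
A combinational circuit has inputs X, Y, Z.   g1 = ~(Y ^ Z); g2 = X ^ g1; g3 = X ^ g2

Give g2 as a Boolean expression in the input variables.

X ^ (~(Y ^ Z))

g1 = ~(Y ^ Z)
g2 = X ^ g1 = X ^ (~(Y ^ Z))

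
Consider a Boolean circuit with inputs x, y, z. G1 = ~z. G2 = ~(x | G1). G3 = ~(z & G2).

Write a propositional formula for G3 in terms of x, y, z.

G1 = ~z
G2 = ~(x | G1) = ~(x | ~z)
G3 = ~(z & G2) = ~(z & (~(x | ~z)))

~(z & (~(x | ~z)))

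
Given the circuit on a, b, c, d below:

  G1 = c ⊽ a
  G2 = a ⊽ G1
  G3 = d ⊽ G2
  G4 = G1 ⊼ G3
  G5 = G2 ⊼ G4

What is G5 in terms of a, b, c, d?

G1 = c ⊽ a
G2 = a ⊽ G1 = a ⊽ (c ⊽ a)
G3 = d ⊽ G2 = d ⊽ (a ⊽ (c ⊽ a))
G4 = G1 ⊼ G3 = (c ⊽ a) ⊼ (d ⊽ (a ⊽ (c ⊽ a)))
G5 = G2 ⊼ G4 = (a ⊽ (c ⊽ a)) ⊼ ((c ⊽ a) ⊼ (d ⊽ (a ⊽ (c ⊽ a))))

(a ⊽ (c ⊽ a)) ⊼ ((c ⊽ a) ⊼ (d ⊽ (a ⊽ (c ⊽ a))))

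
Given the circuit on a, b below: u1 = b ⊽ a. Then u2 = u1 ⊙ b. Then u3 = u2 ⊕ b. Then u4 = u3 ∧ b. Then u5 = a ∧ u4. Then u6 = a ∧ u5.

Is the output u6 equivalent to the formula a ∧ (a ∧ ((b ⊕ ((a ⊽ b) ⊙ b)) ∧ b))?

u1 = b ⊽ a
u2 = u1 ⊙ b = (b ⊽ a) ⊙ b
u3 = u2 ⊕ b = ((b ⊽ a) ⊙ b) ⊕ b
u4 = u3 ∧ b = (((b ⊽ a) ⊙ b) ⊕ b) ∧ b
u5 = a ∧ u4 = a ∧ ((((b ⊽ a) ⊙ b) ⊕ b) ∧ b)
u6 = a ∧ u5 = a ∧ (a ∧ ((((b ⊽ a) ⊙ b) ⊕ b) ∧ b))
At a=0, b=0: circuit gives 0, formula gives 0.
At a=1, b=1: circuit gives 1, formula gives 1.
Agrees on all 4 inputs.

Yes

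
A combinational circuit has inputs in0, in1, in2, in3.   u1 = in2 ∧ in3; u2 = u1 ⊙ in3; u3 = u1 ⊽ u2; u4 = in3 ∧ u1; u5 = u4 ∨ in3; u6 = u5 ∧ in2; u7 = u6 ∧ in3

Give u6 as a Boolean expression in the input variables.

u1 = in2 ∧ in3
u4 = in3 ∧ u1 = in3 ∧ (in2 ∧ in3)
u5 = u4 ∨ in3 = (in3 ∧ (in2 ∧ in3)) ∨ in3
u6 = u5 ∧ in2 = ((in3 ∧ (in2 ∧ in3)) ∨ in3) ∧ in2

((in3 ∧ (in2 ∧ in3)) ∨ in3) ∧ in2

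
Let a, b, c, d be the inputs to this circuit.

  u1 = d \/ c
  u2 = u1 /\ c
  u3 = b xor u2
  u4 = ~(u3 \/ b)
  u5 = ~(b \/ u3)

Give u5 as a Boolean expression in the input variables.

~(b \/ (b xor ((d \/ c) /\ c)))

u1 = d \/ c
u2 = u1 /\ c = (d \/ c) /\ c
u3 = b xor u2 = b xor ((d \/ c) /\ c)
u5 = ~(b \/ u3) = ~(b \/ (b xor ((d \/ c) /\ c)))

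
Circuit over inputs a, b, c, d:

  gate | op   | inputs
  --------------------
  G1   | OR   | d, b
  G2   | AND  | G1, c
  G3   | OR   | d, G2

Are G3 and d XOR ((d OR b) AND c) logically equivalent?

G1 = d OR b
G2 = G1 AND c = (d OR b) AND c
G3 = d OR G2 = d OR ((d OR b) AND c)
At a=0, b=0, c=1, d=1: circuit gives 1, formula gives 0.

No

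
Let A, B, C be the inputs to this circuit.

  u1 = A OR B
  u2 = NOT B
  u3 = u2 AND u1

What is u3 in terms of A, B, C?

NOT B AND (A OR B)

u1 = A OR B
u2 = NOT B
u3 = u2 AND u1 = NOT B AND (A OR B)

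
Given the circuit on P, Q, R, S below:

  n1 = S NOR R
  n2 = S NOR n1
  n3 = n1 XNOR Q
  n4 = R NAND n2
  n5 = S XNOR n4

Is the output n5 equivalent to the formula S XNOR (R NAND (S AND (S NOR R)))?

n1 = S NOR R
n2 = S NOR n1 = S NOR (S NOR R)
n4 = R NAND n2 = R NAND (S NOR (S NOR R))
n5 = S XNOR n4 = S XNOR (R NAND (S NOR (S NOR R)))
At P=0, Q=0, R=1, S=0: circuit gives 1, formula gives 0.

No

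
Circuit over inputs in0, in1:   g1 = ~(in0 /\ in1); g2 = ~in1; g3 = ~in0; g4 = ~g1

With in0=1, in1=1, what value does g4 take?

g1 = ~(1 /\ 1) = 0
g4 = ~0 = 1

1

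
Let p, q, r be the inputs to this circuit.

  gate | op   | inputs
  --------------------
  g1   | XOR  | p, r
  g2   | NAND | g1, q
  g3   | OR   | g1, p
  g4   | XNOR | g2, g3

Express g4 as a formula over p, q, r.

g1 = p XOR r
g2 = g1 NAND q = (p XOR r) NAND q
g3 = g1 OR p = (p XOR r) OR p
g4 = g2 XNOR g3 = ((p XOR r) NAND q) XNOR ((p XOR r) OR p)

((p XOR r) NAND q) XNOR ((p XOR r) OR p)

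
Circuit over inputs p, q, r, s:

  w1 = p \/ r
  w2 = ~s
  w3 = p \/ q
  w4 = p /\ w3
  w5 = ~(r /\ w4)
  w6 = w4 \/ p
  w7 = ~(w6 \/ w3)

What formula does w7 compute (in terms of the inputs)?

w3 = p \/ q
w4 = p /\ w3 = p /\ (p \/ q)
w6 = w4 \/ p = (p /\ (p \/ q)) \/ p
w7 = ~(w6 \/ w3) = ~(((p /\ (p \/ q)) \/ p) \/ (p \/ q))

~(((p /\ (p \/ q)) \/ p) \/ (p \/ q))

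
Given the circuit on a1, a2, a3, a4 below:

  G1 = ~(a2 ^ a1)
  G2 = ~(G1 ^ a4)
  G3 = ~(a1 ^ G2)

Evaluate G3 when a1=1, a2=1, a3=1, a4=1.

G1 = ~(1 ^ 1) = 1
G2 = ~(1 ^ 1) = 1
G3 = ~(1 ^ 1) = 1

1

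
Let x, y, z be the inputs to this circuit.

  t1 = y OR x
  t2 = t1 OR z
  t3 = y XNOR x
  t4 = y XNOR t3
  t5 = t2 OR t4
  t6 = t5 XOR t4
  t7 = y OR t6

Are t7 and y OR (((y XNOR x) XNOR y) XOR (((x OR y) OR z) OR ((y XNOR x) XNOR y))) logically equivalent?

Yes

t1 = y OR x
t2 = t1 OR z = (y OR x) OR z
t3 = y XNOR x
t4 = y XNOR t3 = y XNOR (y XNOR x)
t5 = t2 OR t4 = ((y OR x) OR z) OR (y XNOR (y XNOR x))
t6 = t5 XOR t4 = (((y OR x) OR z) OR (y XNOR (y XNOR x))) XOR (y XNOR (y XNOR x))
t7 = y OR t6 = y OR ((((y OR x) OR z) OR (y XNOR (y XNOR x))) XOR (y XNOR (y XNOR x)))
At x=0, y=0, z=0: circuit gives 0, formula gives 0.
At x=0, y=0, z=1: circuit gives 1, formula gives 1.
Agrees on all 8 inputs.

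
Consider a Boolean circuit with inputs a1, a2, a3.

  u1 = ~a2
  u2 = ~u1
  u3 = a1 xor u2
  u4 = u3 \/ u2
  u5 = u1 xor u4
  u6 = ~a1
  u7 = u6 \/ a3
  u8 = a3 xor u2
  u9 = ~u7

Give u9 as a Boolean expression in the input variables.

u6 = ~a1
u7 = u6 \/ a3 = ~a1 \/ a3
u9 = ~u7 = ~(~a1 \/ a3)

~(~a1 \/ a3)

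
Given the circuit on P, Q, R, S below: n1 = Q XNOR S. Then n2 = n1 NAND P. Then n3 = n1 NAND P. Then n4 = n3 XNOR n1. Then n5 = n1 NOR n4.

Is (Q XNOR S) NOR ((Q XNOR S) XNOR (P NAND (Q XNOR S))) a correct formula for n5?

n1 = Q XNOR S
n3 = n1 NAND P = (Q XNOR S) NAND P
n4 = n3 XNOR n1 = ((Q XNOR S) NAND P) XNOR (Q XNOR S)
n5 = n1 NOR n4 = (Q XNOR S) NOR (((Q XNOR S) NAND P) XNOR (Q XNOR S))
At P=0, Q=0, R=0, S=0: circuit gives 0, formula gives 0.
At P=0, Q=0, R=0, S=1: circuit gives 1, formula gives 1.
Agrees on all 16 inputs.

Yes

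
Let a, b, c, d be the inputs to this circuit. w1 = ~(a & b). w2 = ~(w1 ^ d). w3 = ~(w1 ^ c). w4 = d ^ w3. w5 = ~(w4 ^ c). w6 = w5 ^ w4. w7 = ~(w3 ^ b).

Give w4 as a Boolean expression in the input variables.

w1 = ~(a & b)
w3 = ~(w1 ^ c) = ~((~(a & b)) ^ c)
w4 = d ^ w3 = d ^ (~((~(a & b)) ^ c))

d ^ (~((~(a & b)) ^ c))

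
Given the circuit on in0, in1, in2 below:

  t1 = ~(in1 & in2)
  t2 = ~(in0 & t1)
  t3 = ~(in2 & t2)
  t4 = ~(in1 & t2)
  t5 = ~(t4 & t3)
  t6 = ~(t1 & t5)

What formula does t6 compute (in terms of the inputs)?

t1 = ~(in1 & in2)
t2 = ~(in0 & t1) = ~(in0 & (~(in1 & in2)))
t3 = ~(in2 & t2) = ~(in2 & (~(in0 & (~(in1 & in2)))))
t4 = ~(in1 & t2) = ~(in1 & (~(in0 & (~(in1 & in2)))))
t5 = ~(t4 & t3) = ~((~(in1 & (~(in0 & (~(in1 & in2)))))) & (~(in2 & (~(in0 & (~(in1 & in2)))))))
t6 = ~(t1 & t5) = ~((~(in1 & in2)) & (~((~(in1 & (~(in0 & (~(in1 & in2)))))) & (~(in2 & (~(in0 & (~(in1 & in2)))))))))

~((~(in1 & in2)) & (~((~(in1 & (~(in0 & (~(in1 & in2)))))) & (~(in2 & (~(in0 & (~(in1 & in2)))))))))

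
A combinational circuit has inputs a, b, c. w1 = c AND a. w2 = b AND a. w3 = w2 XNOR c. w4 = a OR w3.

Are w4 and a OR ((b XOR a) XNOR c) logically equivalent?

No

w2 = b AND a
w3 = w2 XNOR c = (b AND a) XNOR c
w4 = a OR w3 = a OR ((b AND a) XNOR c)
At a=0, b=1, c=0: circuit gives 1, formula gives 0.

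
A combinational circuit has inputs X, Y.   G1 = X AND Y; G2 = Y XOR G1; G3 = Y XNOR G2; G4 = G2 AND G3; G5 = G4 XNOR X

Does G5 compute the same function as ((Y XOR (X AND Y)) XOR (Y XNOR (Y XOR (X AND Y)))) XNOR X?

No

G1 = X AND Y
G2 = Y XOR G1 = Y XOR (X AND Y)
G3 = Y XNOR G2 = Y XNOR (Y XOR (X AND Y))
G4 = G2 AND G3 = (Y XOR (X AND Y)) AND (Y XNOR (Y XOR (X AND Y)))
G5 = G4 XNOR X = ((Y XOR (X AND Y)) AND (Y XNOR (Y XOR (X AND Y)))) XNOR X
At X=0, Y=0: circuit gives 1, formula gives 0.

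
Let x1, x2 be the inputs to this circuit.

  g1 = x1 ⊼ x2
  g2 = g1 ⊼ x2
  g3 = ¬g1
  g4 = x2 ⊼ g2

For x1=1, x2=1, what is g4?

g1 = 1 ⊼ 1 = 0
g2 = 0 ⊼ 1 = 1
g4 = 1 ⊼ 1 = 0

0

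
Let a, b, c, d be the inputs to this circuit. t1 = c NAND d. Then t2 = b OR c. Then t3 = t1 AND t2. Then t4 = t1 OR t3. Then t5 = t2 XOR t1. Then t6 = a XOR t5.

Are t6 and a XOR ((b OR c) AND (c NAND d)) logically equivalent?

No

t1 = c NAND d
t2 = b OR c
t5 = t2 XOR t1 = (b OR c) XOR (c NAND d)
t6 = a XOR t5 = a XOR ((b OR c) XOR (c NAND d))
At a=0, b=0, c=0, d=0: circuit gives 1, formula gives 0.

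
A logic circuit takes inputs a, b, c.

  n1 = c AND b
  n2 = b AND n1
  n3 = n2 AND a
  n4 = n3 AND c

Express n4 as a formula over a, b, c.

((b AND (c AND b)) AND a) AND c

n1 = c AND b
n2 = b AND n1 = b AND (c AND b)
n3 = n2 AND a = (b AND (c AND b)) AND a
n4 = n3 AND c = ((b AND (c AND b)) AND a) AND c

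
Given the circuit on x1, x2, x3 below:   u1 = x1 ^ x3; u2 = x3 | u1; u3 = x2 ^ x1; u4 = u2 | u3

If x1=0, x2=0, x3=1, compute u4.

1

u1 = 0 ^ 1 = 1
u2 = 1 | 1 = 1
u3 = 0 ^ 0 = 0
u4 = 1 | 0 = 1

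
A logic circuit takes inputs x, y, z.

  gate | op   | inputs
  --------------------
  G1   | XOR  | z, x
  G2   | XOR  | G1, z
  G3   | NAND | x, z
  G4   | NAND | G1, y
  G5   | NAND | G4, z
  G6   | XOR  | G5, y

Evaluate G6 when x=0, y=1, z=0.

0

G1 = 0 XOR 0 = 0
G4 = 0 NAND 1 = 1
G5 = 1 NAND 0 = 1
G6 = 1 XOR 1 = 0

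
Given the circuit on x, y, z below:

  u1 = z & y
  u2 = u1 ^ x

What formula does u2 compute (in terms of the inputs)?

(z & y) ^ x

u1 = z & y
u2 = u1 ^ x = (z & y) ^ x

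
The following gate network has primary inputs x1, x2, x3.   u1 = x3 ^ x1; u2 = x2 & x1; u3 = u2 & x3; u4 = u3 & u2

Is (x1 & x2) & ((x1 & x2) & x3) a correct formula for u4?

Yes

u2 = x2 & x1
u3 = u2 & x3 = (x2 & x1) & x3
u4 = u3 & u2 = ((x2 & x1) & x3) & (x2 & x1)
At x1=0, x2=0, x3=0: circuit gives 0, formula gives 0.
At x1=1, x2=1, x3=1: circuit gives 1, formula gives 1.
Agrees on all 8 inputs.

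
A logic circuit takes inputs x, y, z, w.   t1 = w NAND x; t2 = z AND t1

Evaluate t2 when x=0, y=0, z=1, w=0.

1

t1 = 0 NAND 0 = 1
t2 = 1 AND 1 = 1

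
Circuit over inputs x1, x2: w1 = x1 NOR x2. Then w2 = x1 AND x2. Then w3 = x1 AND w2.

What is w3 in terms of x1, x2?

w2 = x1 AND x2
w3 = x1 AND w2 = x1 AND (x1 AND x2)

x1 AND (x1 AND x2)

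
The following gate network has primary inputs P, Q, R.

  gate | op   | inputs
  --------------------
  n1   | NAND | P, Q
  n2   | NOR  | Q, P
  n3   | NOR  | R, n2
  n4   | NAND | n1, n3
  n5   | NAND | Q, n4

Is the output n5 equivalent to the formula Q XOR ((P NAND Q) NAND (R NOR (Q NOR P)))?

No

n1 = P NAND Q
n2 = Q NOR P
n3 = R NOR n2 = R NOR (Q NOR P)
n4 = n1 NAND n3 = (P NAND Q) NAND (R NOR (Q NOR P))
n5 = Q NAND n4 = Q NAND ((P NAND Q) NAND (R NOR (Q NOR P)))
At P=1, Q=0, R=0: circuit gives 1, formula gives 0.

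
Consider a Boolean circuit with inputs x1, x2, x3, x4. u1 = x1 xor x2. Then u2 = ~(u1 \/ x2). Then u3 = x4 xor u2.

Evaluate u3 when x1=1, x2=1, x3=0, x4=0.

u1 = 1 xor 1 = 0
u2 = ~(0 \/ 1) = 0
u3 = 0 xor 0 = 0

0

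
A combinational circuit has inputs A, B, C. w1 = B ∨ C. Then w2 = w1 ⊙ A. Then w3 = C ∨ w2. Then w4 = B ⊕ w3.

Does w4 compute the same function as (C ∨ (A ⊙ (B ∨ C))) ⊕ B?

Yes

w1 = B ∨ C
w2 = w1 ⊙ A = (B ∨ C) ⊙ A
w3 = C ∨ w2 = C ∨ ((B ∨ C) ⊙ A)
w4 = B ⊕ w3 = B ⊕ (C ∨ ((B ∨ C) ⊙ A))
At A=0, B=1, C=1: circuit gives 0, formula gives 0.
At A=0, B=0, C=0: circuit gives 1, formula gives 1.
Agrees on all 8 inputs.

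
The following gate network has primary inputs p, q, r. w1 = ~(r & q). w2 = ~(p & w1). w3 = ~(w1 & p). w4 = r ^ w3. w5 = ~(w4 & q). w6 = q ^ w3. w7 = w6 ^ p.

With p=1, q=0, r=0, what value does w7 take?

1

w1 = ~(0 & 0) = 1
w3 = ~(1 & 1) = 0
w6 = 0 ^ 0 = 0
w7 = 0 ^ 1 = 1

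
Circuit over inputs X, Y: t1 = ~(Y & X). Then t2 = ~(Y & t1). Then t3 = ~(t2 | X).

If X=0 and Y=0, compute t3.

0

t1 = ~(0 & 0) = 1
t2 = ~(0 & 1) = 1
t3 = ~(1 | 0) = 0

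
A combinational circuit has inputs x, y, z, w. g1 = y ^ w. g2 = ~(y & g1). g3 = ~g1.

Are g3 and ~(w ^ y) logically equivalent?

Yes

g1 = y ^ w
g3 = ~g1 = ~(y ^ w)
At x=0, y=0, z=0, w=1: circuit gives 0, formula gives 0.
At x=0, y=0, z=0, w=0: circuit gives 1, formula gives 1.
Agrees on all 16 inputs.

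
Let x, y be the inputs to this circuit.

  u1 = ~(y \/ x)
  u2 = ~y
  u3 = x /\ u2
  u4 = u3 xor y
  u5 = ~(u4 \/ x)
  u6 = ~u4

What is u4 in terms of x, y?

u2 = ~y
u3 = x /\ u2 = x /\ ~y
u4 = u3 xor y = (x /\ ~y) xor y

(x /\ ~y) xor y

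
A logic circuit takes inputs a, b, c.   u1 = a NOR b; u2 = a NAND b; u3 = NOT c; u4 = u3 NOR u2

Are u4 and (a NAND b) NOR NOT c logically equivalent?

Yes

u2 = a NAND b
u3 = NOT c
u4 = u3 NOR u2 = NOT c NOR (a NAND b)
At a=0, b=0, c=0: circuit gives 0, formula gives 0.
At a=1, b=1, c=1: circuit gives 1, formula gives 1.
Agrees on all 8 inputs.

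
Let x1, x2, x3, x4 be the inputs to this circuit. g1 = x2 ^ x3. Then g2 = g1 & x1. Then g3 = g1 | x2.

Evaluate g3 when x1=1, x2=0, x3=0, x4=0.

0

g1 = 0 ^ 0 = 0
g3 = 0 | 0 = 0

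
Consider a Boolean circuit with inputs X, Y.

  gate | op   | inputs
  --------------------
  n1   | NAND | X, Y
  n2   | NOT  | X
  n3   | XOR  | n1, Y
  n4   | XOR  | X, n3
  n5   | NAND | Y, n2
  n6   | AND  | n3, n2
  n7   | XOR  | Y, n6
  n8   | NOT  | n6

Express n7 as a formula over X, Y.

n1 = X NAND Y
n2 = NOT X
n3 = n1 XOR Y = (X NAND Y) XOR Y
n6 = n3 AND n2 = ((X NAND Y) XOR Y) AND NOT X
n7 = Y XOR n6 = Y XOR (((X NAND Y) XOR Y) AND NOT X)

Y XOR (((X NAND Y) XOR Y) AND NOT X)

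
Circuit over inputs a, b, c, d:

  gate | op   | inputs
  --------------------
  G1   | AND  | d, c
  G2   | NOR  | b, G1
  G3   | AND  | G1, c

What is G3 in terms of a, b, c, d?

G1 = d AND c
G3 = G1 AND c = (d AND c) AND c

(d AND c) AND c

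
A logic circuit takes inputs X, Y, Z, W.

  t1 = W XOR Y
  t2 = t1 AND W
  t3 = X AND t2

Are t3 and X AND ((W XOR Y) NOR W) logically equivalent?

No

t1 = W XOR Y
t2 = t1 AND W = (W XOR Y) AND W
t3 = X AND t2 = X AND ((W XOR Y) AND W)
At X=1, Y=0, Z=0, W=0: circuit gives 0, formula gives 1.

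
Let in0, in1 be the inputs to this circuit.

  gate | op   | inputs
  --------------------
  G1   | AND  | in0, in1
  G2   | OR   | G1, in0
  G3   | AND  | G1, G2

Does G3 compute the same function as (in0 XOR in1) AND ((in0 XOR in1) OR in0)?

G1 = in0 AND in1
G2 = G1 OR in0 = (in0 AND in1) OR in0
G3 = G1 AND G2 = (in0 AND in1) AND ((in0 AND in1) OR in0)
At in0=0, in1=1: circuit gives 0, formula gives 1.

No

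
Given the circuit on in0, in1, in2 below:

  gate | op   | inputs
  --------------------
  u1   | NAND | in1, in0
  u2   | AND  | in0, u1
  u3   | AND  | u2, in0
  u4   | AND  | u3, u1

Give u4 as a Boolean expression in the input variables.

u1 = in1 NAND in0
u2 = in0 AND u1 = in0 AND (in1 NAND in0)
u3 = u2 AND in0 = (in0 AND (in1 NAND in0)) AND in0
u4 = u3 AND u1 = ((in0 AND (in1 NAND in0)) AND in0) AND (in1 NAND in0)

((in0 AND (in1 NAND in0)) AND in0) AND (in1 NAND in0)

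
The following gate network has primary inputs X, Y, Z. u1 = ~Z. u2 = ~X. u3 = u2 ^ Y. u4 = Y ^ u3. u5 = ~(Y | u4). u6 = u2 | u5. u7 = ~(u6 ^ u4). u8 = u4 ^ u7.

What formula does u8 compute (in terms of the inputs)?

(Y ^ (~X ^ Y)) ^ (~((~X | (~(Y | (Y ^ (~X ^ Y))))) ^ (Y ^ (~X ^ Y))))

u2 = ~X
u3 = u2 ^ Y = ~X ^ Y
u4 = Y ^ u3 = Y ^ (~X ^ Y)
u5 = ~(Y | u4) = ~(Y | (Y ^ (~X ^ Y)))
u6 = u2 | u5 = ~X | (~(Y | (Y ^ (~X ^ Y))))
u7 = ~(u6 ^ u4) = ~((~X | (~(Y | (Y ^ (~X ^ Y))))) ^ (Y ^ (~X ^ Y)))
u8 = u4 ^ u7 = (Y ^ (~X ^ Y)) ^ (~((~X | (~(Y | (Y ^ (~X ^ Y))))) ^ (Y ^ (~X ^ Y))))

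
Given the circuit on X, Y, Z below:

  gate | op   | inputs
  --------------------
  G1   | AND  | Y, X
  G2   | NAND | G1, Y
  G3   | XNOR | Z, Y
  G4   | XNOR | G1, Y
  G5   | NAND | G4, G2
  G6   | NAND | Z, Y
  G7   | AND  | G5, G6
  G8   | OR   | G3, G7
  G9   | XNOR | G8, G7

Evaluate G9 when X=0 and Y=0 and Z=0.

0

G1 = 0 AND 0 = 0
G2 = 0 NAND 0 = 1
G3 = 0 XNOR 0 = 1
G4 = 0 XNOR 0 = 1
G5 = 1 NAND 1 = 0
G6 = 0 NAND 0 = 1
G7 = 0 AND 1 = 0
G8 = 1 OR 0 = 1
G9 = 1 XNOR 0 = 0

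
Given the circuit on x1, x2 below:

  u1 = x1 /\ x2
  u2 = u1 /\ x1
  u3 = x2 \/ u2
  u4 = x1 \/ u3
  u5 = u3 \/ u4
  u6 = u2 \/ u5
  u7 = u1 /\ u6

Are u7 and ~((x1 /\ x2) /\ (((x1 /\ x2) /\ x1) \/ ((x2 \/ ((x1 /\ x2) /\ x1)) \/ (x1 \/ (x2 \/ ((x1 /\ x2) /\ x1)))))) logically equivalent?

No

u1 = x1 /\ x2
u2 = u1 /\ x1 = (x1 /\ x2) /\ x1
u3 = x2 \/ u2 = x2 \/ ((x1 /\ x2) /\ x1)
u4 = x1 \/ u3 = x1 \/ (x2 \/ ((x1 /\ x2) /\ x1))
u5 = u3 \/ u4 = (x2 \/ ((x1 /\ x2) /\ x1)) \/ (x1 \/ (x2 \/ ((x1 /\ x2) /\ x1)))
u6 = u2 \/ u5 = ((x1 /\ x2) /\ x1) \/ ((x2 \/ ((x1 /\ x2) /\ x1)) \/ (x1 \/ (x2 \/ ((x1 /\ x2) /\ x1))))
u7 = u1 /\ u6 = (x1 /\ x2) /\ (((x1 /\ x2) /\ x1) \/ ((x2 \/ ((x1 /\ x2) /\ x1)) \/ (x1 \/ (x2 \/ ((x1 /\ x2) /\ x1)))))
At x1=0, x2=0: circuit gives 0, formula gives 1.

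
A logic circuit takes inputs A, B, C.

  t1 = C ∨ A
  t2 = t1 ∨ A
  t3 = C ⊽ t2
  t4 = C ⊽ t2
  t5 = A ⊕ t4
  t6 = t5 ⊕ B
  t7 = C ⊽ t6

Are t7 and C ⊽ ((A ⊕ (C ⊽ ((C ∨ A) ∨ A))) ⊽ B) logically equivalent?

No

t1 = C ∨ A
t2 = t1 ∨ A = (C ∨ A) ∨ A
t4 = C ⊽ t2 = C ⊽ ((C ∨ A) ∨ A)
t5 = A ⊕ t4 = A ⊕ (C ⊽ ((C ∨ A) ∨ A))
t6 = t5 ⊕ B = (A ⊕ (C ⊽ ((C ∨ A) ∨ A))) ⊕ B
t7 = C ⊽ t6 = C ⊽ ((A ⊕ (C ⊽ ((C ∨ A) ∨ A))) ⊕ B)
At A=0, B=0, C=0: circuit gives 0, formula gives 1.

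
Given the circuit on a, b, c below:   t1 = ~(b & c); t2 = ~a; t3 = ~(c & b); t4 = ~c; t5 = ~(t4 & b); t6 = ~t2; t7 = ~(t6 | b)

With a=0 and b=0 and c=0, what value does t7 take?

t2 = ~0 = 1
t6 = ~1 = 0
t7 = ~(0 | 0) = 1

1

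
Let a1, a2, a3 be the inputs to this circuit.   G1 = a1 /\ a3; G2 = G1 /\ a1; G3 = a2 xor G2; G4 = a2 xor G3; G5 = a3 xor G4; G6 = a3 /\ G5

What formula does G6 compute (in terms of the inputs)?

a3 /\ (a3 xor (a2 xor (a2 xor ((a1 /\ a3) /\ a1))))

G1 = a1 /\ a3
G2 = G1 /\ a1 = (a1 /\ a3) /\ a1
G3 = a2 xor G2 = a2 xor ((a1 /\ a3) /\ a1)
G4 = a2 xor G3 = a2 xor (a2 xor ((a1 /\ a3) /\ a1))
G5 = a3 xor G4 = a3 xor (a2 xor (a2 xor ((a1 /\ a3) /\ a1)))
G6 = a3 /\ G5 = a3 /\ (a3 xor (a2 xor (a2 xor ((a1 /\ a3) /\ a1))))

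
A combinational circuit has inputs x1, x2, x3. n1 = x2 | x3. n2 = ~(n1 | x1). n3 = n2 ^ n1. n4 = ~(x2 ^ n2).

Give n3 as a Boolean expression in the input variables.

(~((x2 | x3) | x1)) ^ (x2 | x3)

n1 = x2 | x3
n2 = ~(n1 | x1) = ~((x2 | x3) | x1)
n3 = n2 ^ n1 = (~((x2 | x3) | x1)) ^ (x2 | x3)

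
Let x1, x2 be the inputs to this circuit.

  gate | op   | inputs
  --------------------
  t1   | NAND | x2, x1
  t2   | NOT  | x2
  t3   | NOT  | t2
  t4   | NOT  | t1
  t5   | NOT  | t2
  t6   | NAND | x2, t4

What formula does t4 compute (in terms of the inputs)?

t1 = x2 NAND x1
t4 = NOT t1 = NOT (x2 NAND x1)

NOT (x2 NAND x1)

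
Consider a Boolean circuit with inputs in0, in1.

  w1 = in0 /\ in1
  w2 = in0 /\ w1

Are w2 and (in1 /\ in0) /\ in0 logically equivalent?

w1 = in0 /\ in1
w2 = in0 /\ w1 = in0 /\ (in0 /\ in1)
At in0=0, in1=0: circuit gives 0, formula gives 0.
At in0=1, in1=1: circuit gives 1, formula gives 1.
Agrees on all 4 inputs.

Yes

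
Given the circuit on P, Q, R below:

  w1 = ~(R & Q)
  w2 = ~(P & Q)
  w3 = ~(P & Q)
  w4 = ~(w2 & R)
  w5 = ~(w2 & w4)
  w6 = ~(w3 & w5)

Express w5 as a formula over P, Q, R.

~((~(P & Q)) & (~((~(P & Q)) & R)))

w2 = ~(P & Q)
w4 = ~(w2 & R) = ~((~(P & Q)) & R)
w5 = ~(w2 & w4) = ~((~(P & Q)) & (~((~(P & Q)) & R)))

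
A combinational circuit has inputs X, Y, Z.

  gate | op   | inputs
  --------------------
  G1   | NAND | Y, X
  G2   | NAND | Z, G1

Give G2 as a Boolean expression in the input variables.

G1 = Y NAND X
G2 = Z NAND G1 = Z NAND (Y NAND X)

Z NAND (Y NAND X)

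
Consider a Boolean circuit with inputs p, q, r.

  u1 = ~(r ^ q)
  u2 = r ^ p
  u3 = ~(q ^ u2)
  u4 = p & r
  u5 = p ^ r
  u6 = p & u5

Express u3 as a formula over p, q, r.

u2 = r ^ p
u3 = ~(q ^ u2) = ~(q ^ (r ^ p))

~(q ^ (r ^ p))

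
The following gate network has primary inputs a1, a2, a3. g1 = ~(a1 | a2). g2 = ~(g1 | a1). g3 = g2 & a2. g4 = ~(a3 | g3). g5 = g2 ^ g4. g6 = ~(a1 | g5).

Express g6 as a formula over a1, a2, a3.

~(a1 | ((~((~(a1 | a2)) | a1)) ^ (~(a3 | ((~((~(a1 | a2)) | a1)) & a2)))))

g1 = ~(a1 | a2)
g2 = ~(g1 | a1) = ~((~(a1 | a2)) | a1)
g3 = g2 & a2 = (~((~(a1 | a2)) | a1)) & a2
g4 = ~(a3 | g3) = ~(a3 | ((~((~(a1 | a2)) | a1)) & a2))
g5 = g2 ^ g4 = (~((~(a1 | a2)) | a1)) ^ (~(a3 | ((~((~(a1 | a2)) | a1)) & a2)))
g6 = ~(a1 | g5) = ~(a1 | ((~((~(a1 | a2)) | a1)) ^ (~(a3 | ((~((~(a1 | a2)) | a1)) & a2)))))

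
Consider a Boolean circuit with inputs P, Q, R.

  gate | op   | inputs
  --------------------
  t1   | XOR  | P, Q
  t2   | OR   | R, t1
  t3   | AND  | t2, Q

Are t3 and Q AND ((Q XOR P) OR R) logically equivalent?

Yes

t1 = P XOR Q
t2 = R OR t1 = R OR (P XOR Q)
t3 = t2 AND Q = (R OR (P XOR Q)) AND Q
At P=0, Q=0, R=0: circuit gives 0, formula gives 0.
At P=0, Q=1, R=0: circuit gives 1, formula gives 1.
Agrees on all 8 inputs.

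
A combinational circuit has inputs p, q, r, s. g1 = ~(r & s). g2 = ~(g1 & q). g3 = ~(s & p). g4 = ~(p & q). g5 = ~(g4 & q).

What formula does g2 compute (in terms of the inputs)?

g1 = ~(r & s)
g2 = ~(g1 & q) = ~((~(r & s)) & q)

~((~(r & s)) & q)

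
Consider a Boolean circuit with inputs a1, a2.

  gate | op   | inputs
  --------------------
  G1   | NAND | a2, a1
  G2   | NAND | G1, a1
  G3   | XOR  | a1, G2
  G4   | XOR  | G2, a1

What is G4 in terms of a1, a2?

G1 = a2 NAND a1
G2 = G1 NAND a1 = (a2 NAND a1) NAND a1
G4 = G2 XOR a1 = ((a2 NAND a1) NAND a1) XOR a1

((a2 NAND a1) NAND a1) XOR a1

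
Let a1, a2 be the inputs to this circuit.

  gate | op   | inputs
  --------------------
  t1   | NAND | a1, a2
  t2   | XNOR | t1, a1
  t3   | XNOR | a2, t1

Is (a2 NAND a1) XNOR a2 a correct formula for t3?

Yes

t1 = a1 NAND a2
t3 = a2 XNOR t1 = a2 XNOR (a1 NAND a2)
At a1=0, a2=0: circuit gives 0, formula gives 0.
At a1=0, a2=1: circuit gives 1, formula gives 1.
Agrees on all 4 inputs.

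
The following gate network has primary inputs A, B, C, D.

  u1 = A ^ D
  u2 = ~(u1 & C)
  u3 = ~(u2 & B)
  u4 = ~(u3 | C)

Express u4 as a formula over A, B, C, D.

~((~((~((A ^ D) & C)) & B)) | C)

u1 = A ^ D
u2 = ~(u1 & C) = ~((A ^ D) & C)
u3 = ~(u2 & B) = ~((~((A ^ D) & C)) & B)
u4 = ~(u3 | C) = ~((~((~((A ^ D) & C)) & B)) | C)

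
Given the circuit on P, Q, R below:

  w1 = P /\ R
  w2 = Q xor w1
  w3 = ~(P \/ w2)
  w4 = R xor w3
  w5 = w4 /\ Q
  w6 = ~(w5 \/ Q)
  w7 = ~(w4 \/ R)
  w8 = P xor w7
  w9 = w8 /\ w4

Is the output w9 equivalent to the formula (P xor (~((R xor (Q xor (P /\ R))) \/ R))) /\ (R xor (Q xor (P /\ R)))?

No

w1 = P /\ R
w2 = Q xor w1 = Q xor (P /\ R)
w3 = ~(P \/ w2) = ~(P \/ (Q xor (P /\ R)))
w4 = R xor w3 = R xor (~(P \/ (Q xor (P /\ R))))
w7 = ~(w4 \/ R) = ~((R xor (~(P \/ (Q xor (P /\ R))))) \/ R)
w8 = P xor w7 = P xor (~((R xor (~(P \/ (Q xor (P /\ R))))) \/ R))
w9 = w8 /\ w4 = (P xor (~((R xor (~(P \/ (Q xor (P /\ R))))) \/ R))) /\ (R xor (~(P \/ (Q xor (P /\ R)))))
At P=1, Q=0, R=1: circuit gives 1, formula gives 0.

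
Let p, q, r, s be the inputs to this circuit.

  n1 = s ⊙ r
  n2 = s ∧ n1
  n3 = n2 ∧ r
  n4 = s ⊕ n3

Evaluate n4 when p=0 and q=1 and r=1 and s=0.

0

n1 = 0 ⊙ 1 = 0
n2 = 0 ∧ 0 = 0
n3 = 0 ∧ 1 = 0
n4 = 0 ⊕ 0 = 0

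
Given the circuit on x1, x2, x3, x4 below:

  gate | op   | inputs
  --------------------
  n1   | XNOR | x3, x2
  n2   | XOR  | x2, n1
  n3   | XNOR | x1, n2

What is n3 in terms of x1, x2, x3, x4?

x1 XNOR (x2 XOR (x3 XNOR x2))

n1 = x3 XNOR x2
n2 = x2 XOR n1 = x2 XOR (x3 XNOR x2)
n3 = x1 XNOR n2 = x1 XNOR (x2 XOR (x3 XNOR x2))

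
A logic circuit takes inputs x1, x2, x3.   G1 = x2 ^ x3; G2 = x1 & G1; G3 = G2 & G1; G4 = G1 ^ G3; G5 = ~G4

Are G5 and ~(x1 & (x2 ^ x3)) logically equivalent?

No

G1 = x2 ^ x3
G2 = x1 & G1 = x1 & (x2 ^ x3)
G3 = G2 & G1 = (x1 & (x2 ^ x3)) & (x2 ^ x3)
G4 = G1 ^ G3 = (x2 ^ x3) ^ ((x1 & (x2 ^ x3)) & (x2 ^ x3))
G5 = ~G4 = ~((x2 ^ x3) ^ ((x1 & (x2 ^ x3)) & (x2 ^ x3)))
At x1=0, x2=0, x3=1: circuit gives 0, formula gives 1.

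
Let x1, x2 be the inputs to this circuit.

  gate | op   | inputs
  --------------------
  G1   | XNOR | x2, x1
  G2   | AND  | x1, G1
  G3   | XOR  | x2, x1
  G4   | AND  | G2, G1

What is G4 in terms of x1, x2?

(x1 AND (x2 XNOR x1)) AND (x2 XNOR x1)

G1 = x2 XNOR x1
G2 = x1 AND G1 = x1 AND (x2 XNOR x1)
G4 = G2 AND G1 = (x1 AND (x2 XNOR x1)) AND (x2 XNOR x1)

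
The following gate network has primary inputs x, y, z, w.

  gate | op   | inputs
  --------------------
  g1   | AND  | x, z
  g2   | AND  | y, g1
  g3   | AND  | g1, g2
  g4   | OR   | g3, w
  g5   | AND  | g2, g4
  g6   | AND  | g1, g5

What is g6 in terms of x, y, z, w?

(x AND z) AND ((y AND (x AND z)) AND (((x AND z) AND (y AND (x AND z))) OR w))

g1 = x AND z
g2 = y AND g1 = y AND (x AND z)
g3 = g1 AND g2 = (x AND z) AND (y AND (x AND z))
g4 = g3 OR w = ((x AND z) AND (y AND (x AND z))) OR w
g5 = g2 AND g4 = (y AND (x AND z)) AND (((x AND z) AND (y AND (x AND z))) OR w)
g6 = g1 AND g5 = (x AND z) AND ((y AND (x AND z)) AND (((x AND z) AND (y AND (x AND z))) OR w))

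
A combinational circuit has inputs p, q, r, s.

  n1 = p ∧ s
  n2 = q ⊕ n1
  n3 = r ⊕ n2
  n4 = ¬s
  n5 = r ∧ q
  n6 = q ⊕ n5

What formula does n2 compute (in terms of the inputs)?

q ⊕ (p ∧ s)

n1 = p ∧ s
n2 = q ⊕ n1 = q ⊕ (p ∧ s)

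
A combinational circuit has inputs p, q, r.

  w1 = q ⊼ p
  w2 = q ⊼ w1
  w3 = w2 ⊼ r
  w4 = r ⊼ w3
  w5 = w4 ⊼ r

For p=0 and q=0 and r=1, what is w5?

w1 = 0 ⊼ 0 = 1
w2 = 0 ⊼ 1 = 1
w3 = 1 ⊼ 1 = 0
w4 = 1 ⊼ 0 = 1
w5 = 1 ⊼ 1 = 0

0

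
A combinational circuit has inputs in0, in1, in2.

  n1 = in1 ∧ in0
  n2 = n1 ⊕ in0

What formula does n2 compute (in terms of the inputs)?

n1 = in1 ∧ in0
n2 = n1 ⊕ in0 = (in1 ∧ in0) ⊕ in0

(in1 ∧ in0) ⊕ in0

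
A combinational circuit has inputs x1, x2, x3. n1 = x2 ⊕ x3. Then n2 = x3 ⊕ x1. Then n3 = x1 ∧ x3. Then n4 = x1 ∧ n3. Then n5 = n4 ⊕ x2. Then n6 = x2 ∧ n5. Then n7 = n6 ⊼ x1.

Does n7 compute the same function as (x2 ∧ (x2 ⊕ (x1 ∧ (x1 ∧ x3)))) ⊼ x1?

n3 = x1 ∧ x3
n4 = x1 ∧ n3 = x1 ∧ (x1 ∧ x3)
n5 = n4 ⊕ x2 = (x1 ∧ (x1 ∧ x3)) ⊕ x2
n6 = x2 ∧ n5 = x2 ∧ ((x1 ∧ (x1 ∧ x3)) ⊕ x2)
n7 = n6 ⊼ x1 = (x2 ∧ ((x1 ∧ (x1 ∧ x3)) ⊕ x2)) ⊼ x1
At x1=1, x2=1, x3=0: circuit gives 0, formula gives 0.
At x1=0, x2=0, x3=0: circuit gives 1, formula gives 1.
Agrees on all 8 inputs.

Yes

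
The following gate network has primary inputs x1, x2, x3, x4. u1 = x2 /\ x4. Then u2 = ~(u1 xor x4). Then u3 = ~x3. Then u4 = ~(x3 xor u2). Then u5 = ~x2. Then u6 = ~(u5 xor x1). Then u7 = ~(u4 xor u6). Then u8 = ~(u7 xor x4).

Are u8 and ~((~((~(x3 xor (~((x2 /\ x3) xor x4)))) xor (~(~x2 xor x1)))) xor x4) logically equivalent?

No

u1 = x2 /\ x4
u2 = ~(u1 xor x4) = ~((x2 /\ x4) xor x4)
u4 = ~(x3 xor u2) = ~(x3 xor (~((x2 /\ x4) xor x4)))
u5 = ~x2
u6 = ~(u5 xor x1) = ~(~x2 xor x1)
u7 = ~(u4 xor u6) = ~((~(x3 xor (~((x2 /\ x4) xor x4)))) xor (~(~x2 xor x1)))
u8 = ~(u7 xor x4) = ~((~((~(x3 xor (~((x2 /\ x4) xor x4)))) xor (~(~x2 xor x1)))) xor x4)
At x1=0, x2=1, x3=0, x4=1: circuit gives 0, formula gives 1.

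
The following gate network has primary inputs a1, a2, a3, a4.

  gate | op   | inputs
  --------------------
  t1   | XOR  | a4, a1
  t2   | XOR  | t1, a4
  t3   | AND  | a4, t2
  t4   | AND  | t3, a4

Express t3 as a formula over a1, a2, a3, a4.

t1 = a4 XOR a1
t2 = t1 XOR a4 = (a4 XOR a1) XOR a4
t3 = a4 AND t2 = a4 AND ((a4 XOR a1) XOR a4)

a4 AND ((a4 XOR a1) XOR a4)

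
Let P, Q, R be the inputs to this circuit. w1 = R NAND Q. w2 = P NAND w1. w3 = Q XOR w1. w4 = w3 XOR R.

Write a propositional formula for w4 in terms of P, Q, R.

w1 = R NAND Q
w3 = Q XOR w1 = Q XOR (R NAND Q)
w4 = w3 XOR R = (Q XOR (R NAND Q)) XOR R

(Q XOR (R NAND Q)) XOR R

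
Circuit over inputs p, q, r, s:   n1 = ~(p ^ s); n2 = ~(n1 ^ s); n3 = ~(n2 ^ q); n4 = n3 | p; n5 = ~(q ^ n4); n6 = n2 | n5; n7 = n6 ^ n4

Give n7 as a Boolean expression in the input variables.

((~((~(p ^ s)) ^ s)) | (~(q ^ ((~((~((~(p ^ s)) ^ s)) ^ q)) | p)))) ^ ((~((~((~(p ^ s)) ^ s)) ^ q)) | p)

n1 = ~(p ^ s)
n2 = ~(n1 ^ s) = ~((~(p ^ s)) ^ s)
n3 = ~(n2 ^ q) = ~((~((~(p ^ s)) ^ s)) ^ q)
n4 = n3 | p = (~((~((~(p ^ s)) ^ s)) ^ q)) | p
n5 = ~(q ^ n4) = ~(q ^ ((~((~((~(p ^ s)) ^ s)) ^ q)) | p))
n6 = n2 | n5 = (~((~(p ^ s)) ^ s)) | (~(q ^ ((~((~((~(p ^ s)) ^ s)) ^ q)) | p)))
n7 = n6 ^ n4 = ((~((~(p ^ s)) ^ s)) | (~(q ^ ((~((~((~(p ^ s)) ^ s)) ^ q)) | p)))) ^ ((~((~((~(p ^ s)) ^ s)) ^ q)) | p)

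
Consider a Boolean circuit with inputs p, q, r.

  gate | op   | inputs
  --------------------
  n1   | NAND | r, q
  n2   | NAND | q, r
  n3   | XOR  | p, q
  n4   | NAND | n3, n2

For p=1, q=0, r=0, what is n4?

0

n2 = 0 NAND 0 = 1
n3 = 1 XOR 0 = 1
n4 = 1 NAND 1 = 0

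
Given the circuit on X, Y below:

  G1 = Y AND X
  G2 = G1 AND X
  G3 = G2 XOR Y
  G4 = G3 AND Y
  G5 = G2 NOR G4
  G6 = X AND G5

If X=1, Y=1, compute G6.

0

G1 = 1 AND 1 = 1
G2 = 1 AND 1 = 1
G3 = 1 XOR 1 = 0
G4 = 0 AND 1 = 0
G5 = 1 NOR 0 = 0
G6 = 1 AND 0 = 0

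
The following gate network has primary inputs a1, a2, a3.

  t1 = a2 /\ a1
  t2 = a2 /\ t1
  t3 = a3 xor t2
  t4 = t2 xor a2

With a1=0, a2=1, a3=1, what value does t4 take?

t1 = 1 /\ 0 = 0
t2 = 1 /\ 0 = 0
t4 = 0 xor 1 = 1

1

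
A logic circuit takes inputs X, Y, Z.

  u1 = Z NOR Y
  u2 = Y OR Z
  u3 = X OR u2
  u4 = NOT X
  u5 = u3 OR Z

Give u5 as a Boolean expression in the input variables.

(X OR (Y OR Z)) OR Z

u2 = Y OR Z
u3 = X OR u2 = X OR (Y OR Z)
u5 = u3 OR Z = (X OR (Y OR Z)) OR Z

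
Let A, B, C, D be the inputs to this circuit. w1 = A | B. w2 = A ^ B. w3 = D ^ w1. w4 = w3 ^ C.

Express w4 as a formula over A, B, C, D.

(D ^ (A | B)) ^ C

w1 = A | B
w3 = D ^ w1 = D ^ (A | B)
w4 = w3 ^ C = (D ^ (A | B)) ^ C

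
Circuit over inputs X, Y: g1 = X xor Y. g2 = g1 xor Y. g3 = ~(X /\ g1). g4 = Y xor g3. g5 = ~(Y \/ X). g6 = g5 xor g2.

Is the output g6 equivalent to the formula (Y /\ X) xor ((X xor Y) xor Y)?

No

g1 = X xor Y
g2 = g1 xor Y = (X xor Y) xor Y
g5 = ~(Y \/ X)
g6 = g5 xor g2 = (~(Y \/ X)) xor ((X xor Y) xor Y)
At X=0, Y=0: circuit gives 1, formula gives 0.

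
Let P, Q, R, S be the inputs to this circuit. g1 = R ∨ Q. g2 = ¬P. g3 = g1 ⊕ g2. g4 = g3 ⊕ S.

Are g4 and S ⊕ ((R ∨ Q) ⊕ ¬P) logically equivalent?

g1 = R ∨ Q
g2 = ¬P
g3 = g1 ⊕ g2 = (R ∨ Q) ⊕ ¬P
g4 = g3 ⊕ S = ((R ∨ Q) ⊕ ¬P) ⊕ S
At P=0, Q=0, R=0, S=1: circuit gives 0, formula gives 0.
At P=0, Q=0, R=0, S=0: circuit gives 1, formula gives 1.
Agrees on all 16 inputs.

Yes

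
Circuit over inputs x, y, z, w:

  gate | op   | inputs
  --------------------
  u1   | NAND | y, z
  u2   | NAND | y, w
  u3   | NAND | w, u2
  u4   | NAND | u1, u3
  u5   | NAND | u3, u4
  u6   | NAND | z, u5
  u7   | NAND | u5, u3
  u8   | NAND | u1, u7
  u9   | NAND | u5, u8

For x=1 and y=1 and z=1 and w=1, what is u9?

u1 = 1 NAND 1 = 0
u2 = 1 NAND 1 = 0
u3 = 1 NAND 0 = 1
u4 = 0 NAND 1 = 1
u5 = 1 NAND 1 = 0
u7 = 0 NAND 1 = 1
u8 = 0 NAND 1 = 1
u9 = 0 NAND 1 = 1

1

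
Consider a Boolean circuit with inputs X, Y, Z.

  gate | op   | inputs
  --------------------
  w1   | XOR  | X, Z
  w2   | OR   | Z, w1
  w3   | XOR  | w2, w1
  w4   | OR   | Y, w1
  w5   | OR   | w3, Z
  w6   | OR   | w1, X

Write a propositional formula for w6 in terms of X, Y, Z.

(X XOR Z) OR X

w1 = X XOR Z
w6 = w1 OR X = (X XOR Z) OR X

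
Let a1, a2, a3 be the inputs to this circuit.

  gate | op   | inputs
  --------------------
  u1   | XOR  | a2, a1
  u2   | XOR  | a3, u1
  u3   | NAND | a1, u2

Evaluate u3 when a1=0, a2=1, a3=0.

u1 = 1 XOR 0 = 1
u2 = 0 XOR 1 = 1
u3 = 0 NAND 1 = 1

1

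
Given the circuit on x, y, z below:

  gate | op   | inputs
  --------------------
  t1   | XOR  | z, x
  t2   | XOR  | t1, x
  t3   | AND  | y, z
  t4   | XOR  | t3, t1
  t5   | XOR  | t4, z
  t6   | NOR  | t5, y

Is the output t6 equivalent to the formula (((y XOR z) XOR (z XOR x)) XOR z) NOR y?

t1 = z XOR x
t3 = y AND z
t4 = t3 XOR t1 = (y AND z) XOR (z XOR x)
t5 = t4 XOR z = ((y AND z) XOR (z XOR x)) XOR z
t6 = t5 NOR y = (((y AND z) XOR (z XOR x)) XOR z) NOR y
At x=0, y=0, z=1: circuit gives 1, formula gives 0.

No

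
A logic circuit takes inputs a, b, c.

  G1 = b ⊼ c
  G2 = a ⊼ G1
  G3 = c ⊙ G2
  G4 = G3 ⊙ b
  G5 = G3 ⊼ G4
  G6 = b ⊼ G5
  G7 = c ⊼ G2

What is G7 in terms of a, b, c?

G1 = b ⊼ c
G2 = a ⊼ G1 = a ⊼ (b ⊼ c)
G7 = c ⊼ G2 = c ⊼ (a ⊼ (b ⊼ c))

c ⊼ (a ⊼ (b ⊼ c))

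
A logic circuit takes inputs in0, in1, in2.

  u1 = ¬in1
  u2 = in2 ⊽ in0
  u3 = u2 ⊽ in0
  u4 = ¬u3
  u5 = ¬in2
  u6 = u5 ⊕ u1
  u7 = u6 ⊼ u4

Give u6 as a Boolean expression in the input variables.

¬in2 ⊕ ¬in1

u1 = ¬in1
u5 = ¬in2
u6 = u5 ⊕ u1 = ¬in2 ⊕ ¬in1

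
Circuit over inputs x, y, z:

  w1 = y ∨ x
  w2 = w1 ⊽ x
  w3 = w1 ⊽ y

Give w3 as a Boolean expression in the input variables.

(y ∨ x) ⊽ y

w1 = y ∨ x
w3 = w1 ⊽ y = (y ∨ x) ⊽ y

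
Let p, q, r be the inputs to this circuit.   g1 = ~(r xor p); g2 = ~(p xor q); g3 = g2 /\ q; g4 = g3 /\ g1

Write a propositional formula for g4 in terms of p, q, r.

g1 = ~(r xor p)
g2 = ~(p xor q)
g3 = g2 /\ q = (~(p xor q)) /\ q
g4 = g3 /\ g1 = ((~(p xor q)) /\ q) /\ (~(r xor p))

((~(p xor q)) /\ q) /\ (~(r xor p))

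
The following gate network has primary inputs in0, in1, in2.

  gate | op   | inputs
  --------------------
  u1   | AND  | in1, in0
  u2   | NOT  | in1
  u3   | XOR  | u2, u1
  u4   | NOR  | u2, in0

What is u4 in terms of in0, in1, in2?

u2 = NOT in1
u4 = u2 NOR in0 = NOT in1 NOR in0

NOT in1 NOR in0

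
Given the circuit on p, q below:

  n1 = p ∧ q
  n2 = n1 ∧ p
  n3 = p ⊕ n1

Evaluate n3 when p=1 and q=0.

n1 = 1 ∧ 0 = 0
n3 = 1 ⊕ 0 = 1

1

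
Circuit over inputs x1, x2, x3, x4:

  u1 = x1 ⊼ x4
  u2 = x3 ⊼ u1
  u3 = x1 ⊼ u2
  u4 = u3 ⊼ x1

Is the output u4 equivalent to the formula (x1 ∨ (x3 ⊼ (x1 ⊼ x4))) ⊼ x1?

No

u1 = x1 ⊼ x4
u2 = x3 ⊼ u1 = x3 ⊼ (x1 ⊼ x4)
u3 = x1 ⊼ u2 = x1 ⊼ (x3 ⊼ (x1 ⊼ x4))
u4 = u3 ⊼ x1 = (x1 ⊼ (x3 ⊼ (x1 ⊼ x4))) ⊼ x1
At x1=1, x2=0, x3=0, x4=0: circuit gives 1, formula gives 0.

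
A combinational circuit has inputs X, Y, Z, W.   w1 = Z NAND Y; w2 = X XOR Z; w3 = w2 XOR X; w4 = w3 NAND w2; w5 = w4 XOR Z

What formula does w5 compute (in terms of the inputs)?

w2 = X XOR Z
w3 = w2 XOR X = (X XOR Z) XOR X
w4 = w3 NAND w2 = ((X XOR Z) XOR X) NAND (X XOR Z)
w5 = w4 XOR Z = (((X XOR Z) XOR X) NAND (X XOR Z)) XOR Z

(((X XOR Z) XOR X) NAND (X XOR Z)) XOR Z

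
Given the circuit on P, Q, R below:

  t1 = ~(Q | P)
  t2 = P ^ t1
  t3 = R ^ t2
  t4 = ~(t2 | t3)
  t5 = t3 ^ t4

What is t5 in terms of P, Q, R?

t1 = ~(Q | P)
t2 = P ^ t1 = P ^ (~(Q | P))
t3 = R ^ t2 = R ^ (P ^ (~(Q | P)))
t4 = ~(t2 | t3) = ~((P ^ (~(Q | P))) | (R ^ (P ^ (~(Q | P)))))
t5 = t3 ^ t4 = (R ^ (P ^ (~(Q | P)))) ^ (~((P ^ (~(Q | P))) | (R ^ (P ^ (~(Q | P))))))

(R ^ (P ^ (~(Q | P)))) ^ (~((P ^ (~(Q | P))) | (R ^ (P ^ (~(Q | P))))))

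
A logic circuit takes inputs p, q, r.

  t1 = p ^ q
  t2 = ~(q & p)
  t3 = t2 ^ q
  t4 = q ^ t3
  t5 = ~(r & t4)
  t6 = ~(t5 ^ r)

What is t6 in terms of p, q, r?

~((~(r & (q ^ ((~(q & p)) ^ q)))) ^ r)

t2 = ~(q & p)
t3 = t2 ^ q = (~(q & p)) ^ q
t4 = q ^ t3 = q ^ ((~(q & p)) ^ q)
t5 = ~(r & t4) = ~(r & (q ^ ((~(q & p)) ^ q)))
t6 = ~(t5 ^ r) = ~((~(r & (q ^ ((~(q & p)) ^ q)))) ^ r)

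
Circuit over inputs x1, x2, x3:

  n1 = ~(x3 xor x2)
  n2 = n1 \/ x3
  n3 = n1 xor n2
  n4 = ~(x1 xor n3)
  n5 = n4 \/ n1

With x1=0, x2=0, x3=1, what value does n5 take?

0

n1 = ~(1 xor 0) = 0
n2 = 0 \/ 1 = 1
n3 = 0 xor 1 = 1
n4 = ~(0 xor 1) = 0
n5 = 0 \/ 0 = 0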